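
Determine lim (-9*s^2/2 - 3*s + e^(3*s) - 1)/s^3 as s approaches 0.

Direct substitution gives 0/0.
Apply L'Hôpital: lim (-9*s + 3*e^(3*s) - 3)/(3*s^2), still 0/0.
Apply L'Hôpital: lim (9*e^(3*s) - 9)/(6*s), still 0/0.
After 3 applications of L'Hôpital's rule the quotient is (27*e^(3*s))/(6); substituting s = 0 gives 9/2.

9/2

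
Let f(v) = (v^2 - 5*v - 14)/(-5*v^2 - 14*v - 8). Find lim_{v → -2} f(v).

-3/2

At v = -2 both the top and bottom vanish — a removable singularity. Factoring out (v + 2) from each leaves (v - 7)/(-5*v - 4), which at v = -2 equals -3/2.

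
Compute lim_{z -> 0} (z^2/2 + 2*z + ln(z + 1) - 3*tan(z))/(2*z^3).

Substitution gives 0/0 (the numerator vanishes to order 3).
Expand each term to order z^3: the coefficient of z^3 in -3·tan(z) is -1 and in ln(1 + z) is 1/3.
Lower-order terms cancel with the polynomial part, so the numerator is (-2/3)·z^3 + o(z^3), and the limit is (-2/3)/(2) = -1/3.

-1/3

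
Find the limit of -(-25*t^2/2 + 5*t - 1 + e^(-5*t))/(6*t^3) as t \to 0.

125/36

Direct substitution gives 0/0.
Apply L'Hôpital: lim (-25*t + 5 - 5*e^(-5*t))/(-18*t^2), still 0/0.
Apply L'Hôpital: lim (-25 + 25*e^(-5*t))/(-36*t), still 0/0.
After 3 applications of L'Hôpital's rule the quotient is (-125*e^(-5*t))/(-36); substituting t = 0 gives 125/36.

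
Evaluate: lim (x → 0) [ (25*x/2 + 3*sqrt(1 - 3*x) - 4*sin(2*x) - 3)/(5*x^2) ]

Substitution gives 0/0 (the numerator vanishes to order 2).
Expand each term to order x^2: the coefficient of x^2 in 3·√(1 - 3x) is -27/8 and in -4·sin(2x) is 0.
Lower-order terms cancel with the polynomial part, so the numerator is (-27/8)·x^2 + o(x^2), and the limit is (-27/8)/(5) = -27/40.

-27/40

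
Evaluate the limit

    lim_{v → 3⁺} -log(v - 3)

∞

As v → 3⁺, v - 3 → 0⁺ and ln(v - 3) → −∞.
Multiplying by -1 gives ∞.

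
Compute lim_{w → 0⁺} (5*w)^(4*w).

Base → 0⁺ and exponent → 0⁺: a 0^0 form.
Take logs: 4w·ln(5w). This is 0·(−∞); rewriting as ln(5w)/(1/(4w)) and applying L'Hôpital gives 0.
Hence the limit is e^0 = 1.

1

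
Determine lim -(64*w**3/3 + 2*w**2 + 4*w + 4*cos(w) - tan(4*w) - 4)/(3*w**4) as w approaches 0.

-1/18

Substitution gives 0/0 (the numerator vanishes to order 4).
Expand each term to order w^4: the coefficient of w^4 in −tan(4w) is 0 and in 4·cos(w) is 1/6.
Lower-order terms cancel with the polynomial part, so the numerator is (1/6)·w^4 + o(w^4), and the limit is (1/6)/(-3) = -1/18.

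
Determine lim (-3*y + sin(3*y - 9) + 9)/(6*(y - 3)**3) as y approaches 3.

-3/4

Direct substitution gives 0/0.
Apply L'Hôpital: lim (3*cos(3*y - 9) - 3)/(18*(y - 3)^2), still 0/0.
Apply L'Hôpital: lim (-9*sin(3*y - 9))/(36*y - 108), still 0/0.
After 3 applications of L'Hôpital's rule the quotient is (-27*cos(3*y - 9))/(36); substituting y = 3 gives -3/4.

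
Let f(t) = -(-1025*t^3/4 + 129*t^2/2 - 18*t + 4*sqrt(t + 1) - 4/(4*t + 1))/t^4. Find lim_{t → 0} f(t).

Substitution gives 0/0; apply L'Hôpital's rule 4 times.
After differentiating numerator and denominator 4 times the quotient is (-24576/(4*t + 1)^5 - 15/(4*(t + 1)^(7/2)))/(-24); at t = 0 this is 32773/32.

32773/32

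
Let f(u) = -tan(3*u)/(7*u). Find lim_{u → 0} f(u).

Substitution gives 0/0.
Since tan(θ)/θ → 1 as θ → 0, tan(3u)/(3u) → 1 and the limit is 3/(-7) = -3/7.

-3/7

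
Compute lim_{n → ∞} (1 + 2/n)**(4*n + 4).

e^(8)

Write it as [(1 + 2/n)^n]^(4) · (1 + 2/n)^(4). The bracketed term tends to e^(2) and the second factor to 1, so the limit is e^(8).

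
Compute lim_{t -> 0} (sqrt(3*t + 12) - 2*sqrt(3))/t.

√(3)/4

A 0/0 form; rationalise with √(12 + 3t) + √12. This collapses the numerator to 3t, leaving 3/(√(12 + 3t) + √12) → 3/(2√12) = √(3)/4.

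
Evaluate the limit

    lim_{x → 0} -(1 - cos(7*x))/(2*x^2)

Substitution gives 0/0.
Use (1 − cos u)/u² → 1/2 with u = 7x: the limit is 7²/(2·(-2)) = -49/4.

-49/4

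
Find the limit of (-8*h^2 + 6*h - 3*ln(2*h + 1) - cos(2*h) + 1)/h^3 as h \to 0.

Substitution gives 0/0 (the numerator vanishes to order 3).
Expand each term to order h^3: the coefficient of h^3 in -3·ln(1 + 2h) is -8 and in −cos(2h) is 0.
Lower-order terms cancel with the polynomial part, so the numerator is (-8)·h^3 + o(h^3), and the limit is (-8)/(1) = -8.

-8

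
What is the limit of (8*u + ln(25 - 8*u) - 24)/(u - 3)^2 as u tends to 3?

Direct substitution gives 0/0.
Apply L'Hôpital: lim (8 - 8/(25 - 8*u))/(2*u - 6), still 0/0.
After 2 applications of L'Hôpital's rule the quotient is (-64/(25 - 8*u)^2)/(2); substituting u = 3 gives -32.

-32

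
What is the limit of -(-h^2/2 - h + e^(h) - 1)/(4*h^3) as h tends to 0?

-1/24

Direct substitution gives 0/0.
Apply L'Hôpital: lim (-h + e^(h) - 1)/(-12*h^2), still 0/0.
Apply L'Hôpital: lim (e^(h) - 1)/(-24*h), still 0/0.
After 3 applications of L'Hôpital's rule the quotient is (e^(h))/(-24); substituting h = 0 gives -1/24.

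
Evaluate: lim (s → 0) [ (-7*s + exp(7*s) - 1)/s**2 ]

Direct substitution gives 0/0.
Apply L'Hôpital: lim (7*e^(7*s) - 7)/(2*s), still 0/0.
After 2 applications of L'Hôpital's rule the quotient is (49*e^(7*s))/(2); substituting s = 0 gives 49/2.

49/2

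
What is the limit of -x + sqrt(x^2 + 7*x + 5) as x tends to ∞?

7/2

This has the form ∞ − ∞. Multiply and divide by the conjugate √(x^2 + 7*x + 5) + x.
That gives (7x + 5) / (√(x^2 + 7*x + 5) + x).
Divide numerator and denominator by x: the limit is 7/(2·1) = 7/2.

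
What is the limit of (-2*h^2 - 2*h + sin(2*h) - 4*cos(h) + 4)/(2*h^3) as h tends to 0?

-2/3

Substitution gives 0/0; apply L'Hôpital's rule 3 times.
After differentiating numerator and denominator 3 times the quotient is (-4*sin(h) - 8*cos(2*h))/(12); at h = 0 this is -2/3.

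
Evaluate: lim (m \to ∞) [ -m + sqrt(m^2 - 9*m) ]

-9/2

This has the form ∞ − ∞. Multiply and divide by the conjugate √(m^2 - 9*m) + m.
That gives (-9m) / (√(m^2 - 9*m) + m).
Divide numerator and denominator by m: the limit is -9/(2·1) = -9/2.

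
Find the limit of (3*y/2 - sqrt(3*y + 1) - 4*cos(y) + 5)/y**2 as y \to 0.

Substitution gives 0/0; apply L'Hôpital's rule 2 times.
After differentiating numerator and denominator 2 times the quotient is (4*cos(y) + 9/(4*(3*y + 1)^(3/2)))/(2); at y = 0 this is 25/8.

25/8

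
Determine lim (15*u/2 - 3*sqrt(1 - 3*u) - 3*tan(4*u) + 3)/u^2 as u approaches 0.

27/8

Substitution gives 0/0 (the numerator vanishes to order 2).
Expand each term to order u^2: the coefficient of u^2 in -3·√(1 - 3u) is 27/8 and in -3·tan(4u) is 0.
Lower-order terms cancel with the polynomial part, so the numerator is (27/8)·u^2 + o(u^2), and the limit is (27/8)/(1) = 27/8.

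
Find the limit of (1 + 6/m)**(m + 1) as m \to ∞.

Write it as [(1 + 6/m)^m]^(1) · (1 + 6/m)^(1). The bracketed term tends to e^(6) and the second factor to 1, so the limit is e^(6).

e^(6)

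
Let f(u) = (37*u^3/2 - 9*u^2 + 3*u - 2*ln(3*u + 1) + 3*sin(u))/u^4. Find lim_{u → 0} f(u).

81/2

Substitution gives 0/0; apply L'Hôpital's rule 4 times.
After differentiating numerator and denominator 4 times the quotient is (3*sin(u) + 972/(3*u + 1)^4)/(24); at u = 0 this is 81/2.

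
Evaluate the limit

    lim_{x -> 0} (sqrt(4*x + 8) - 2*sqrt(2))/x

√(2)/2

Substitution gives 0/0. Multiply numerator and denominator by the conjugate √(8 + 4x) + √8.
The numerator becomes (8 + 4x) − 8 = 4x, so the expression simplifies to 4/(√(8 + 4x) + √8).
Letting x → 0 gives 4/(2√8) = √(2)/2.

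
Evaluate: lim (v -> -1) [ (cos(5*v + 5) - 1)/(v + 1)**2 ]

Direct substitution gives 0/0.
Apply L'Hôpital: lim (-5*sin(5*v + 5))/(2*v + 2), still 0/0.
After 2 applications of L'Hôpital's rule the quotient is (-25*cos(5*v + 5))/(2); substituting v = -1 gives -25/2.

-25/2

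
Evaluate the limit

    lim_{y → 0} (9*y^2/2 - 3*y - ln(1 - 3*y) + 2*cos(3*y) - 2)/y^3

9

Substitution gives 0/0; apply L'Hôpital's rule 3 times.
After differentiating numerator and denominator 3 times the quotient is (54*sin(3*y) - 54/(3*y - 1)^3)/(6); at y = 0 this is 9.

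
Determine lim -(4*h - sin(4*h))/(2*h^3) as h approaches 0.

Direct substitution gives 0/0.
Apply L'Hôpital: lim (4 - 4*cos(4*h))/(-6*h^2), still 0/0.
Apply L'Hôpital: lim (16*sin(4*h))/(-12*h), still 0/0.
After 3 applications of L'Hôpital's rule the quotient is (64*cos(4*h))/(-12); substituting h = 0 gives -16/3.

-16/3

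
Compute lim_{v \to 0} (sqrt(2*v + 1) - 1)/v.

Substitution gives 0/0. Multiply numerator and denominator by the conjugate √(1 + 2v) + √1.
The numerator becomes (1 + 2v) − 1 = 2v, so the expression simplifies to 2/(√(1 + 2v) + √1).
Letting v → 0 gives 2/(2√1) = 1.

1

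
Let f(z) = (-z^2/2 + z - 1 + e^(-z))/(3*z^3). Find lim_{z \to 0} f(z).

Direct substitution gives 0/0.
Apply L'Hôpital: lim (-z + 1 - e^(-z))/(9*z^2), still 0/0.
Apply L'Hôpital: lim (-1 + e^(-z))/(18*z), still 0/0.
After 3 applications of L'Hôpital's rule the quotient is (-e^(-z))/(18); substituting z = 0 gives -1/18.

-1/18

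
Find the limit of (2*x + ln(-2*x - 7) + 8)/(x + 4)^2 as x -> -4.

Direct substitution gives 0/0.
Apply L'Hôpital: lim (2 - 2/(-2*x - 7))/(2*x + 8), still 0/0.
After 2 applications of L'Hôpital's rule the quotient is (-4/(-2*x - 7)^2)/(2); substituting x = -4 gives -2.

-2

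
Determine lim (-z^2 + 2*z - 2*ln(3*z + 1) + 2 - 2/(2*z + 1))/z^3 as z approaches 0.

-2

Substitution gives 0/0 (the numerator vanishes to order 3).
Expand each term to order z^3: the coefficient of z^3 in -2·ln(1 + 3z) is -18 and in -2·1/(1 + 2z) is 16.
Lower-order terms cancel with the polynomial part, so the numerator is (-2)·z^3 + o(z^3), and the limit is (-2)/(1) = -2.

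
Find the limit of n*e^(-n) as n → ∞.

0

Write as n^1/e^{1n}, an ∞/∞ form.
Exponential growth dominates any polynomial, so repeated L'Hôpital (or the standard result) gives 0.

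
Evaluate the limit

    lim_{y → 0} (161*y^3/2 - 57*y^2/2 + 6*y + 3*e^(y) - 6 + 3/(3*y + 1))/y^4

1945/8

Substitution gives 0/0; apply L'Hôpital's rule 4 times.
After differentiating numerator and denominator 4 times the quotient is (3*e^(y) + 5832/(3*y + 1)^5)/(24); at y = 0 this is 1945/8.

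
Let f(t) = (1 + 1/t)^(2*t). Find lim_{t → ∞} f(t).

Write it as [(1 + 1/t)^t]^(2) · (1 + 1/t)^(0). The bracketed term tends to e^(1) and the second factor to 1, so the limit is e^(2).

e^(2)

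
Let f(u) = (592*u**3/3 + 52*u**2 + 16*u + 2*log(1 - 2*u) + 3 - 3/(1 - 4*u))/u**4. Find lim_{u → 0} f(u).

-776

Substitution gives 0/0; apply L'Hôpital's rule 4 times.
After differentiating numerator and denominator 4 times the quotient is (18432/(4*u - 1)^5 - 192/(2*u - 1)^4)/(24); at u = 0 this is -776.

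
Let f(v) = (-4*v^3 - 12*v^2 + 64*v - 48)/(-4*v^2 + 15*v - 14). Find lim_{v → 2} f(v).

Direct substitution gives 0/0, so factor. Both numerator and denominator have (v - 2) as a factor.
After cancelling, the expression reduces to (-4*v^2 - 20*v + 24)/(7 - 4*v).
Substituting v = 2 gives 32.

32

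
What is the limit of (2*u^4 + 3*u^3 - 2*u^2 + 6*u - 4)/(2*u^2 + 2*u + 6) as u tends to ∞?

∞

The numerator has higher degree (4 > 2); the quotient behaves like (2/(2))·u^2 for large |u|.
As u → +∞ this diverges to ∞.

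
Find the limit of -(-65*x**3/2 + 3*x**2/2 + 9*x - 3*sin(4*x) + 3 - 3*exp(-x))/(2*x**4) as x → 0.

1/16

Substitution gives 0/0; apply L'Hôpital's rule 4 times.
After differentiating numerator and denominator 4 times the quotient is (-768*sin(4*x) - 3*e^(-x))/(-48); at x = 0 this is 1/16.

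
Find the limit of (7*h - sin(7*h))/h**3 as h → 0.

343/6

Direct substitution gives 0/0.
Apply L'Hôpital: lim (7 - 7*cos(7*h))/(3*h^2), still 0/0.
Apply L'Hôpital: lim (49*sin(7*h))/(6*h), still 0/0.
After 3 applications of L'Hôpital's rule the quotient is (343*cos(7*h))/(6); substituting h = 0 gives 343/6.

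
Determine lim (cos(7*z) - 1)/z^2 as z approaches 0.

Direct substitution gives 0/0.
Apply L'Hôpital: lim (-7*sin(7*z))/(2*z), still 0/0.
After 2 applications of L'Hôpital's rule the quotient is (-49*cos(7*z))/(2); substituting z = 0 gives -49/2.

-49/2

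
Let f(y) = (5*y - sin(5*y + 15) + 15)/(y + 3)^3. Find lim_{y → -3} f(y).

Direct substitution gives 0/0.
Apply L'Hôpital: lim (5 - 5*cos(5*y + 15))/(3*(y + 3)^2), still 0/0.
Apply L'Hôpital: lim (25*sin(5*y + 15))/(6*y + 18), still 0/0.
After 3 applications of L'Hôpital's rule the quotient is (125*cos(5*y + 15))/(6); substituting y = -3 gives 125/6.

125/6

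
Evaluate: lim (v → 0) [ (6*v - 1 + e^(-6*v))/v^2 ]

Direct substitution gives 0/0.
Apply L'Hôpital: lim (6 - 6*e^(-6*v))/(2*v), still 0/0.
After 2 applications of L'Hôpital's rule the quotient is (36*e^(-6*v))/(2); substituting v = 0 gives 18.

18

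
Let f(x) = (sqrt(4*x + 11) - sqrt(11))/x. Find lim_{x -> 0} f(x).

2*√(11)/11

A 0/0 form; rationalise with √(11 + 4x) + √11. This collapses the numerator to 4x, leaving 4/(√(11 + 4x) + √11) → 4/(2√11) = 2*√(11)/11.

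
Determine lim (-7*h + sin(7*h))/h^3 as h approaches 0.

-343/6

Direct substitution gives 0/0.
Apply L'Hôpital: lim (7*cos(7*h) - 7)/(3*h^2), still 0/0.
Apply L'Hôpital: lim (-49*sin(7*h))/(6*h), still 0/0.
After 3 applications of L'Hôpital's rule the quotient is (-343*cos(7*h))/(6); substituting h = 0 gives -343/6.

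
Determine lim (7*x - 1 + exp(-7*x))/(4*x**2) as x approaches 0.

Direct substitution gives 0/0.
Apply L'Hôpital: lim (7 - 7*e^(-7*x))/(8*x), still 0/0.
After 2 applications of L'Hôpital's rule the quotient is (49*e^(-7*x))/(8); substituting x = 0 gives 49/8.

49/8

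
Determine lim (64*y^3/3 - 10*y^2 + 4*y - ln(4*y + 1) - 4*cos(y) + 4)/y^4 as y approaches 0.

Substitution gives 0/0; apply L'Hôpital's rule 4 times.
After differentiating numerator and denominator 4 times the quotient is (-4*cos(y) + 1536/(4*y + 1)^4)/(24); at y = 0 this is 383/6.

383/6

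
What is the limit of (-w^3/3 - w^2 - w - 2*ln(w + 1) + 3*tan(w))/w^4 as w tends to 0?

1/2

Substitution gives 0/0; apply L'Hôpital's rule 4 times.
After differentiating numerator and denominator 4 times the quotient is (72*tan(w)^3/cos(w)^2 + 48*tan(w)/cos(w)^2 + 12/(w + 1)^4)/(24); at w = 0 this is 1/2.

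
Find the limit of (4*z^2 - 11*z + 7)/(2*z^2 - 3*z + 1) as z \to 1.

Direct substitution gives 0/0, so factor. Both numerator and denominator have (z - 1) as a factor.
After cancelling, the expression reduces to (4*z - 7)/(2*z - 1).
Substituting z = 1 gives -3.

-3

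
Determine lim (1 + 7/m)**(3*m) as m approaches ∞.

e^(21)

The base → 1 and the exponent → ∞: a 1^∞ form.
Take logarithms: (3m)·ln(1 + 7/m). Since ln(1+u) ~ u for small u, this behaves like (3m)·(7/m) → 21.
So the limit is e^(21).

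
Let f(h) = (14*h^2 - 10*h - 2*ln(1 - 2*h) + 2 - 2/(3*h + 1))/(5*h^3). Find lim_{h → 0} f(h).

Substitution gives 0/0; apply L'Hôpital's rule 3 times.
After differentiating numerator and denominator 3 times the quotient is (324/(3*h + 1)^4 - 32/(2*h - 1)^3)/(30); at h = 0 this is 178/15.

178/15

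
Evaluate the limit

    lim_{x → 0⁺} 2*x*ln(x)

This is a 0·(−∞) form. Rewrite as 2·ln(x) / x^(−1) and apply L'Hôpital:
the derivative quotient is 2·(1/x) / (−1·x^(−2)) = (-2/1)·x^1 → 0.

0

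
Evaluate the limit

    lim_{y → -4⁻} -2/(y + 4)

As y → -4⁻, (y + 4) → 0⁻, so (y + 4)^1 → 0⁻ and -2/(y + 4)^1 → ∞.

∞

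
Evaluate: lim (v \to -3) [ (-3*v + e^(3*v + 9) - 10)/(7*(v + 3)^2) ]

Direct substitution gives 0/0.
Apply L'Hôpital: lim (3*e^(3*v + 9) - 3)/(14*v + 42), still 0/0.
After 2 applications of L'Hôpital's rule the quotient is (9*e^(3*v + 9))/(14); substituting v = -3 gives 9/14.

9/14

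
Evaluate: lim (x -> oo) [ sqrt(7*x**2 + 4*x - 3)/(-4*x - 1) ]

For large |x|, √(7*x^2 + 4*x - 3) ≈ √7·|x| and the denominator ≈ -4x.
Since x → +∞, |x| = x, giving √7/(-4) = -√(7)/4.

-√(7)/4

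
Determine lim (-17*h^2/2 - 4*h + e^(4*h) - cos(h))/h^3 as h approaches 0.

32/3

Substitution gives 0/0; apply L'Hôpital's rule 3 times.
After differentiating numerator and denominator 3 times the quotient is (64*e^(4*h) - sin(h))/(6); at h = 0 this is 32/3.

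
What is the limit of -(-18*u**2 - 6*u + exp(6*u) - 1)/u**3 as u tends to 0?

-36

Direct substitution gives 0/0.
Apply L'Hôpital: lim (-36*u + 6*e^(6*u) - 6)/(-3*u^2), still 0/0.
Apply L'Hôpital: lim (36*e^(6*u) - 36)/(-6*u), still 0/0.
After 3 applications of L'Hôpital's rule the quotient is (216*e^(6*u))/(-6); substituting u = 0 gives -36.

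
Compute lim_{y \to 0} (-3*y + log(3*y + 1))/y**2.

Direct substitution gives 0/0.
Apply L'Hôpital: lim (-3 + 3/(3*y + 1))/(2*y), still 0/0.
After 2 applications of L'Hôpital's rule the quotient is (-9/(3*y + 1)^2)/(2); substituting y = 0 gives -9/2.

-9/2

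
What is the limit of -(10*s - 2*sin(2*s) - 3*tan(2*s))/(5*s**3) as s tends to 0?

Substitution gives 0/0 (the numerator vanishes to order 3).
Expand each term to order s^3: the coefficient of s^3 in -2·sin(2s) is 8/3 and in -3·tan(2s) is -8.
Lower-order terms cancel with the polynomial part, so the numerator is (-16/3)·s^3 + o(s^3), and the limit is (-16/3)/(-5) = 16/15.

16/15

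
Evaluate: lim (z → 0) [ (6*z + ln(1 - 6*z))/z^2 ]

Direct substitution gives 0/0.
Apply L'Hôpital: lim (6 - 6/(1 - 6*z))/(2*z), still 0/0.
After 2 applications of L'Hôpital's rule the quotient is (-36/(1 - 6*z)^2)/(2); substituting z = 0 gives -18.

-18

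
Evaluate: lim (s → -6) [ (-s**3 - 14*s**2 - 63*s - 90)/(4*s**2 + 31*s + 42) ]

At s = -6 both the top and bottom vanish — a removable singularity. Factoring out (s + 6) from each leaves (-s^2 - 8*s - 15)/(4*s + 7), which at s = -6 equals 3/17.

3/17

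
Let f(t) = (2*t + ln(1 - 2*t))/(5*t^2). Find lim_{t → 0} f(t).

-2/5

Direct substitution gives 0/0.
Apply L'Hôpital: lim (2 - 2/(1 - 2*t))/(10*t), still 0/0.
After 2 applications of L'Hôpital's rule the quotient is (-4/(1 - 2*t)^2)/(10); substituting t = 0 gives -2/5.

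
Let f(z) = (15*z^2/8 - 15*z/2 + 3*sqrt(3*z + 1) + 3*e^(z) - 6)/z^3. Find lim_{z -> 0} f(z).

Substitution gives 0/0; apply L'Hôpital's rule 3 times.
After differentiating numerator and denominator 3 times the quotient is (3*e^(z) + 243/(8*(3*z + 1)^(5/2)))/(6); at z = 0 this is 89/16.

89/16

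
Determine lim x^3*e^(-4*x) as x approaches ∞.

Write as x^3/e^{4x}, an ∞/∞ form.
Exponential growth dominates any polynomial, so repeated L'Hôpital (or the standard result) gives 0.

0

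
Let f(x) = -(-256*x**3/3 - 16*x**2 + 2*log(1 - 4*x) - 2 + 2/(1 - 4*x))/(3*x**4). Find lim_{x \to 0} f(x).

-128

Substitution gives 0/0 (the numerator vanishes to order 4).
Expand each term to order x^4: the coefficient of x^4 in 2·1/(1 - 4x) is 512 and in 2·ln(1 - 4x) is -128.
Lower-order terms cancel with the polynomial part, so the numerator is (384)·x^4 + o(x^4), and the limit is (384)/(-3) = -128.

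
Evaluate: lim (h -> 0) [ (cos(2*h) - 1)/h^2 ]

-2

Direct substitution gives 0/0.
Apply L'Hôpital: lim (-2*sin(2*h))/(2*h), still 0/0.
After 2 applications of L'Hôpital's rule the quotient is (-4*cos(2*h))/(2); substituting h = 0 gives -2.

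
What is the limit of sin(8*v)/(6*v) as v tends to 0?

4/3

Substitution gives 0/0.
Write it as (8/6)·sin(8v)/(8v); since sin(u)/u → 1, the limit is 4/3.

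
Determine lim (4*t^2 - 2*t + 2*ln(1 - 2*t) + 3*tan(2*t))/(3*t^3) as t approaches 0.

8/9

Substitution gives 0/0; apply L'Hôpital's rule 3 times.
After differentiating numerator and denominator 3 times the quotient is (144*tan(2*t)^2/cos(2*t)^2 + 48/cos(2*t)^2 + 32/(2*t - 1)^3)/(18); at t = 0 this is 8/9.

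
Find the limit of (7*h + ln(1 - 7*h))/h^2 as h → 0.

Direct substitution gives 0/0.
Apply L'Hôpital: lim (7 - 7/(1 - 7*h))/(2*h), still 0/0.
After 2 applications of L'Hôpital's rule the quotient is (-49/(1 - 7*h)^2)/(2); substituting h = 0 gives -49/2.

-49/2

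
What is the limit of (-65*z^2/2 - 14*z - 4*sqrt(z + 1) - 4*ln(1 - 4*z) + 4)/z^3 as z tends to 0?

1021/12

Substitution gives 0/0 (the numerator vanishes to order 3).
Expand each term to order z^3: the coefficient of z^3 in -4·ln(1 - 4z) is 256/3 and in -4·√(1 + z) is -1/4.
Lower-order terms cancel with the polynomial part, so the numerator is (1021/12)·z^3 + o(z^3), and the limit is (1021/12)/(1) = 1021/12.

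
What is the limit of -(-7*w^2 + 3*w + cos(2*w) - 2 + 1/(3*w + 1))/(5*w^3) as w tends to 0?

Substitution gives 0/0; apply L'Hôpital's rule 3 times.
After differentiating numerator and denominator 3 times the quotient is (8*sin(2*w) - 162/(3*w + 1)^4)/(-30); at w = 0 this is 27/5.

27/5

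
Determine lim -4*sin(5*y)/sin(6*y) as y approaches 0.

Substitution gives 0/0.
Divide numerator and denominator by y: sin(5y)/y → 5 and sin(6y)/y → 6, so the limit is -4·5/6 = -10/3.

-10/3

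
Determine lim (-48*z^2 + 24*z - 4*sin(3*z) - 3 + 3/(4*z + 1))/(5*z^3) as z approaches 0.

Substitution gives 0/0; apply L'Hôpital's rule 3 times.
After differentiating numerator and denominator 3 times the quotient is (108*cos(3*z) - 1152/(4*z + 1)^4)/(30); at z = 0 this is -174/5.

-174/5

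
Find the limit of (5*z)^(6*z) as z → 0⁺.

1

Base → 0⁺ and exponent → 0⁺: a 0^0 form.
Take logs: 6z·ln(5z). This is 0·(−∞); rewriting as ln(5z)/(1/(6z)) and applying L'Hôpital gives 0.
Hence the limit is e^0 = 1.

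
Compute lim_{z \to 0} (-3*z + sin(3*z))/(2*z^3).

-9/4

Direct substitution gives 0/0.
Apply L'Hôpital: lim (3*cos(3*z) - 3)/(6*z^2), still 0/0.
Apply L'Hôpital: lim (-9*sin(3*z))/(12*z), still 0/0.
After 3 applications of L'Hôpital's rule the quotient is (-27*cos(3*z))/(12); substituting z = 0 gives -9/4.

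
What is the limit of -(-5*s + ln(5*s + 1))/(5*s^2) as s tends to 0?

5/2

Direct substitution gives 0/0.
Apply L'Hôpital: lim (-5 + 5/(5*s + 1))/(-10*s), still 0/0.
After 2 applications of L'Hôpital's rule the quotient is (-25/(5*s + 1)^2)/(-10); substituting s = 0 gives 5/2.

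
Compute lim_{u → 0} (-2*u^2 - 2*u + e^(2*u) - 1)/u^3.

Direct substitution gives 0/0.
Apply L'Hôpital: lim (-4*u + 2*e^(2*u) - 2)/(3*u^2), still 0/0.
Apply L'Hôpital: lim (4*e^(2*u) - 4)/(6*u), still 0/0.
After 3 applications of L'Hôpital's rule the quotient is (8*e^(2*u))/(6); substituting u = 0 gives 4/3.

4/3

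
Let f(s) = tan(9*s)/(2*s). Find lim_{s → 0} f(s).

9/2

Substitution gives 0/0.
Since tan(u)/u → 1 as u → 0, tan(9s)/(9s) → 1 and the limit is 9/2.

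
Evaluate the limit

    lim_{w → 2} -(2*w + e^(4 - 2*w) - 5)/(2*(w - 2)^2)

Direct substitution gives 0/0.
Apply L'Hôpital: lim (2 - 2*e^(4 - 2*w))/(8 - 4*w), still 0/0.
After 2 applications of L'Hôpital's rule the quotient is (4*e^(4 - 2*w))/(-4); substituting w = 2 gives -1.

-1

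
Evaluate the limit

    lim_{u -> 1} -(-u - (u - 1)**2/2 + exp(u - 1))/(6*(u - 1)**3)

Direct substitution gives 0/0.
Apply L'Hôpital: lim (-u + e^(u - 1))/(-18*(u - 1)^2), still 0/0.
Apply L'Hôpital: lim (e^(u - 1) - 1)/(36 - 36*u), still 0/0.
After 3 applications of L'Hôpital's rule the quotient is (e^(u - 1))/(-36); substituting u = 1 gives -1/36.

-1/36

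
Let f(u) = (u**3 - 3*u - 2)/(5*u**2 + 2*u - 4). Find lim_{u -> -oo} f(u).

The numerator has higher degree (3 > 2); the quotient behaves like (1/(5))·u^1 for large |u|.
As u → −∞ this diverges to -∞.

-∞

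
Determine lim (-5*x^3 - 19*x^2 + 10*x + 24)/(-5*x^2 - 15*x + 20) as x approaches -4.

Since x = -4 makes numerator and denominator zero, (x + 4) divides both.
Cancelling it gives (-5*x^2 + x + 6)/(5 - 5*x); now plug in x = -4 to get -78/25.

-78/25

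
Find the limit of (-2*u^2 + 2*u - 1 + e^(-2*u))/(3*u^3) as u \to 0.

Direct substitution gives 0/0.
Apply L'Hôpital: lim (-4*u + 2 - 2*e^(-2*u))/(9*u^2), still 0/0.
Apply L'Hôpital: lim (-4 + 4*e^(-2*u))/(18*u), still 0/0.
After 3 applications of L'Hôpital's rule the quotient is (-8*e^(-2*u))/(18); substituting u = 0 gives -4/9.

-4/9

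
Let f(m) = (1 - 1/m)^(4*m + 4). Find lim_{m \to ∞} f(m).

e^(-4)

Write it as [(1 - 1/m)^m]^(4) · (1 - 1/m)^(4). The bracketed term tends to e^(-1) and the second factor to 1, so the limit is e^(-4).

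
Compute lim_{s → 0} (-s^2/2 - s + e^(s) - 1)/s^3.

1/6

Direct substitution gives 0/0.
Apply L'Hôpital: lim (-s + e^(s) - 1)/(3*s^2), still 0/0.
Apply L'Hôpital: lim (e^(s) - 1)/(6*s), still 0/0.
After 3 applications of L'Hôpital's rule the quotient is (e^(s))/(6); substituting s = 0 gives 1/6.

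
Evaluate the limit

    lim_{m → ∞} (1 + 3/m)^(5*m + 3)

e^(15)

The base → 1 and the exponent → ∞: a 1^∞ form.
Take logarithms: (5m + 3)·ln(1 + 3/m). Since ln(1+u) ~ u for small u, this behaves like (5m)·(3/m) → 15.
So the limit is e^(15).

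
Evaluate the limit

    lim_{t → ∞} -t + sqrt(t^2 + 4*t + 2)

An ∞ − ∞ form. Rationalising with the conjugate, the difference becomes (4t + 2) / (√(t^2 + 4*t + 2) + t).
For large t the denominator behaves like 2·t, so the quotient tends to 4/2 = 2.

2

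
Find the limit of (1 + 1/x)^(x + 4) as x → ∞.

Let L be the limit and take ln: ln L = lim (x + 4)·ln(1 + 1/x) = lim (x + 4)·(1/x + O(1/x²)) = 1.
Hence L = e^(1).

e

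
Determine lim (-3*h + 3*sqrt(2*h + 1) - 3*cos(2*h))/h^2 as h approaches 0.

9/2

Substitution gives 0/0; apply L'Hôpital's rule 2 times.
After differentiating numerator and denominator 2 times the quotient is (12*cos(2*h) - 3/(2*h + 1)^(3/2))/(2); at h = 0 this is 9/2.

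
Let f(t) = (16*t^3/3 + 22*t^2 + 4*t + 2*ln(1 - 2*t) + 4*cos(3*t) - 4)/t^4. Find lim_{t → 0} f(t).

11/2

Substitution gives 0/0 (the numerator vanishes to order 4).
Expand each term to order t^4: the coefficient of t^4 in 2·ln(1 - 2t) is -8 and in 4·cos(3t) is 27/2.
Lower-order terms cancel with the polynomial part, so the numerator is (11/2)·t^4 + o(t^4), and the limit is (11/2)/(1) = 11/2.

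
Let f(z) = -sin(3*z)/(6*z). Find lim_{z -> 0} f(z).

-1/2

Substitution gives 0/0.
Write it as (3/(-6))·sin(3z)/(3z); since sin(u)/u → 1, the limit is -1/2.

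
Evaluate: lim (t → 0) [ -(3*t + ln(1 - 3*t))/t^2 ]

Direct substitution gives 0/0.
Apply L'Hôpital: lim (3 - 3/(1 - 3*t))/(-2*t), still 0/0.
After 2 applications of L'Hôpital's rule the quotient is (-9/(1 - 3*t)^2)/(-2); substituting t = 0 gives 9/2.

9/2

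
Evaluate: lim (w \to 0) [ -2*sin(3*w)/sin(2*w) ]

Substitution gives 0/0.
Divide numerator and denominator by w: sin(3w)/w → 3 and sin(2w)/w → 2, so the limit is -2·3/2 = -3.

-3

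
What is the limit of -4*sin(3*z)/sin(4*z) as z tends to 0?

-3

Substitution gives 0/0.
Divide numerator and denominator by z: sin(3z)/z → 3 and sin(4z)/z → 4, so the limit is -4·3/4 = -3.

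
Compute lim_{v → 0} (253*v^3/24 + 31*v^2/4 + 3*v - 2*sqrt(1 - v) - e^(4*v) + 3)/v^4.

Substitution gives 0/0; apply L'Hôpital's rule 4 times.
After differentiating numerator and denominator 4 times the quotient is (-256*e^(4*v) + 15/(8*(1 - v)^(7/2)))/(24); at v = 0 this is -2033/192.

-2033/192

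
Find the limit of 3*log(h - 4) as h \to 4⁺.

As h → 4⁺, h - 4 → 0⁺ and ln(h - 4) → −∞.
Multiplying by 3 gives -∞.

-∞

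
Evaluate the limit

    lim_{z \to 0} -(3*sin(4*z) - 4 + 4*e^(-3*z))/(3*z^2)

Substitution gives 0/0 (the numerator vanishes to order 2).
Expand each term to order z^2: the coefficient of z^2 in 4·e^(-3z) is 18 and in 3·sin(4z) is 0.
Lower-order terms cancel with the polynomial part, so the numerator is (18)·z^2 + o(z^2), and the limit is (18)/(-3) = -6.

-6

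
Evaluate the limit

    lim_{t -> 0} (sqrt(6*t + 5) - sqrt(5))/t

Substitution gives 0/0. Multiply numerator and denominator by the conjugate √(5 + 6t) + √5.
The numerator becomes (5 + 6t) − 5 = 6t, so the expression simplifies to 6/(√(5 + 6t) + √5).
Letting t → 0 gives 6/(2√5) = 3*√(5)/5.

3*√(5)/5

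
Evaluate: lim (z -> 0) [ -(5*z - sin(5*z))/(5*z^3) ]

Direct substitution gives 0/0.
Apply L'Hôpital: lim (5 - 5*cos(5*z))/(-15*z^2), still 0/0.
Apply L'Hôpital: lim (25*sin(5*z))/(-30*z), still 0/0.
After 3 applications of L'Hôpital's rule the quotient is (125*cos(5*z))/(-30); substituting z = 0 gives -25/6.

-25/6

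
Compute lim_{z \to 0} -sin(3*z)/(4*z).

-3/4

Substitution gives 0/0.
Write it as (3/(-4))·sin(3z)/(3z); since sin(u)/u → 1, the limit is -3/4.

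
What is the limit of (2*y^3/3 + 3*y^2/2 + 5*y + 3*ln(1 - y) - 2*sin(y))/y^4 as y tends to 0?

Substitution gives 0/0 (the numerator vanishes to order 4).
Expand each term to order y^4: the coefficient of y^4 in 3·ln(1 - y) is -3/4 and in -2·sin(y) is 0.
Lower-order terms cancel with the polynomial part, so the numerator is (-3/4)·y^4 + o(y^4), and the limit is (-3/4)/(1) = -3/4.

-3/4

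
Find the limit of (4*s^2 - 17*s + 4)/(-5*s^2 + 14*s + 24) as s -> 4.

-15/26

Direct substitution gives 0/0, so factor. Both numerator and denominator have (s - 4) as a factor.
After cancelling, the expression reduces to (4*s - 1)/(-5*s - 6).
Substituting s = 4 gives -15/26.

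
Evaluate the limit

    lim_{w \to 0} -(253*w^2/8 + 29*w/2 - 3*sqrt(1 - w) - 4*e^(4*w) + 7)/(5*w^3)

Substitution gives 0/0 (the numerator vanishes to order 3).
Expand each term to order w^3: the coefficient of w^3 in -3·√(1 - w) is 3/16 and in -4·e^(4w) is -128/3.
Lower-order terms cancel with the polynomial part, so the numerator is (-2039/48)·w^3 + o(w^3), and the limit is (-2039/48)/(-5) = 2039/240.

2039/240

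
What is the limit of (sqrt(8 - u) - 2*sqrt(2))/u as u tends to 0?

A 0/0 form; rationalise with √(8 - u) + √8. This collapses the numerator to -u, leaving -1/(√(8 - u) + √8) → -1/(2√8) = -√(2)/8.

-√(2)/8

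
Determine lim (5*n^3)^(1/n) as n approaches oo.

1

Base → ∞ and exponent → 0: an ∞^0 form.
Take logs: (1/n)·ln(5·n^3) = (ln 5 + 3·ln n)/n → 0.
So the limit is e^0 = 1.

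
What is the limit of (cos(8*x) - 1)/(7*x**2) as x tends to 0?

Direct substitution gives 0/0.
Apply L'Hôpital: lim (-8*sin(8*x))/(14*x), still 0/0.
After 2 applications of L'Hôpital's rule the quotient is (-64*cos(8*x))/(14); substituting x = 0 gives -32/7.

-32/7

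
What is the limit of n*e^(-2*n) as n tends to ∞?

0

Write as n^1/e^{2n}, an ∞/∞ form.
Exponential growth dominates any polynomial, so repeated L'Hôpital (or the standard result) gives 0.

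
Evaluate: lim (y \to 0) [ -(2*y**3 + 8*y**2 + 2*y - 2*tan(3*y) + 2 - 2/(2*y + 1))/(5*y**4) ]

Substitution gives 0/0; apply L'Hôpital's rule 4 times.
After differentiating numerator and denominator 4 times the quotient is (1296*tan(3*y)/cos(3*y)^2 - 3888*tan(3*y)/cos(3*y)^4 - 768/(2*y + 1)^5)/(-120); at y = 0 this is 32/5.

32/5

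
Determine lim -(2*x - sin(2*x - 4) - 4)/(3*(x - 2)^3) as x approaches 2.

-4/9

Direct substitution gives 0/0.
Apply L'Hôpital: lim (2 - 2*cos(2*x - 4))/(-9*(x - 2)^2), still 0/0.
Apply L'Hôpital: lim (4*sin(2*x - 4))/(36 - 18*x), still 0/0.
After 3 applications of L'Hôpital's rule the quotient is (8*cos(2*x - 4))/(-18); substituting x = 2 gives -4/9.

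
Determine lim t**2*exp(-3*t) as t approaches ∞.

0

Write as t^2/e^{3t}, an ∞/∞ form.
Exponential growth dominates any polynomial, so repeated L'Hôpital (or the standard result) gives 0.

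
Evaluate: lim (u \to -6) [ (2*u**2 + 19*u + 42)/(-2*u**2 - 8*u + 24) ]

-5/16

At u = -6 both the top and bottom vanish — a removable singularity. Factoring out (u + 6) from each leaves (2*u + 7)/(4 - 2*u), which at u = -6 equals -5/16.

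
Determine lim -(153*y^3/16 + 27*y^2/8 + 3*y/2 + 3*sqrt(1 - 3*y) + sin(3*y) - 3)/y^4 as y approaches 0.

1215/128

Substitution gives 0/0; apply L'Hôpital's rule 4 times.
After differentiating numerator and denominator 4 times the quotient is (81*sin(3*y) - 3645/(16*(1 - 3*y)^(7/2)))/(-24); at y = 0 this is 1215/128.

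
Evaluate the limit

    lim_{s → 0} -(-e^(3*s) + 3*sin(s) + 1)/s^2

Substitution gives 0/0; apply L'Hôpital's rule 2 times.
After differentiating numerator and denominator 2 times the quotient is (-9*e^(3*s) - 3*sin(s))/(-2); at s = 0 this is 9/2.

9/2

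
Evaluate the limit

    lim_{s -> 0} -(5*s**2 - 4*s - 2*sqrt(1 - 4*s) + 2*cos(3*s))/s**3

-8

Substitution gives 0/0 (the numerator vanishes to order 3).
Expand each term to order s^3: the coefficient of s^3 in -2·√(1 - 4s) is 8 and in 2·cos(3s) is 0.
Lower-order terms cancel with the polynomial part, so the numerator is (8)·s^3 + o(s^3), and the limit is (8)/(-1) = -8.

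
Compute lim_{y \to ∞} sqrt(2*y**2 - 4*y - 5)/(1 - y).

-√(2)

For large |y|, √(2*y^2 - 4*y - 5) ≈ √2·|y| and the denominator ≈ -y.
Since y → +∞, |y| = y, giving √2/(-1) = -√(2).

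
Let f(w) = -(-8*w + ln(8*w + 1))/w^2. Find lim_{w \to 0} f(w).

32

Direct substitution gives 0/0.
Apply L'Hôpital: lim (-8 + 8/(8*w + 1))/(-2*w), still 0/0.
After 2 applications of L'Hôpital's rule the quotient is (-64/(8*w + 1)^2)/(-2); substituting w = 0 gives 32.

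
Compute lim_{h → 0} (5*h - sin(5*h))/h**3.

Direct substitution gives 0/0.
Apply L'Hôpital: lim (5 - 5*cos(5*h))/(3*h^2), still 0/0.
Apply L'Hôpital: lim (25*sin(5*h))/(6*h), still 0/0.
After 3 applications of L'Hôpital's rule the quotient is (125*cos(5*h))/(6); substituting h = 0 gives 125/6.

125/6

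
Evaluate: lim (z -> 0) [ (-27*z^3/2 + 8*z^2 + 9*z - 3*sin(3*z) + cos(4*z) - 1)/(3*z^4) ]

32/9

Substitution gives 0/0 (the numerator vanishes to order 4).
Expand each term to order z^4: the coefficient of z^4 in cos(4z) is 32/3 and in -3·sin(3z) is 0.
Lower-order terms cancel with the polynomial part, so the numerator is (32/3)·z^4 + o(z^4), and the limit is (32/3)/(3) = 32/9.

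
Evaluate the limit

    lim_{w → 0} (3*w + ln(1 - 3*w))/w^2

Direct substitution gives 0/0.
Apply L'Hôpital: lim (3 - 3/(1 - 3*w))/(2*w), still 0/0.
After 2 applications of L'Hôpital's rule the quotient is (-9/(1 - 3*w)^2)/(2); substituting w = 0 gives -9/2.

-9/2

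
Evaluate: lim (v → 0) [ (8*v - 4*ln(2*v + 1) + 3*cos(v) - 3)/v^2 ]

Substitution gives 0/0; apply L'Hôpital's rule 2 times.
After differentiating numerator and denominator 2 times the quotient is (-3*cos(v) + 16/(2*v + 1)^2)/(2); at v = 0 this is 13/2.

13/2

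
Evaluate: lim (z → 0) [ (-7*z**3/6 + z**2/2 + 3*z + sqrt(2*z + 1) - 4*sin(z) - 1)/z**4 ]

-5/8

Substitution gives 0/0 (the numerator vanishes to order 4).
Expand each term to order z^4: the coefficient of z^4 in -4·sin(z) is 0 and in √(1 + 2z) is -5/8.
Lower-order terms cancel with the polynomial part, so the numerator is (-5/8)·z^4 + o(z^4), and the limit is (-5/8)/(1) = -5/8.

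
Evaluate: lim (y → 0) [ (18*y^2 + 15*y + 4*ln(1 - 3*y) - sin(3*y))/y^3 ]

-63/2

Substitution gives 0/0 (the numerator vanishes to order 3).
Expand each term to order y^3: the coefficient of y^3 in −sin(3y) is 9/2 and in 4·ln(1 - 3y) is -36.
Lower-order terms cancel with the polynomial part, so the numerator is (-63/2)·y^3 + o(y^3), and the limit is (-63/2)/(1) = -63/2.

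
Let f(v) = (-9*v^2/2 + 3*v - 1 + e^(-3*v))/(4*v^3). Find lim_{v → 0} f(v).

Direct substitution gives 0/0.
Apply L'Hôpital: lim (-9*v + 3 - 3*e^(-3*v))/(12*v^2), still 0/0.
Apply L'Hôpital: lim (-9 + 9*e^(-3*v))/(24*v), still 0/0.
After 3 applications of L'Hôpital's rule the quotient is (-27*e^(-3*v))/(24); substituting v = 0 gives -9/8.

-9/8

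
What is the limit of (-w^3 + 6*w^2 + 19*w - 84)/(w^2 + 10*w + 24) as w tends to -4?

-77/2

At w = -4 both the top and bottom vanish — a removable singularity. Factoring out (w + 4) from each leaves (-w^2 + 10*w - 21)/(w + 6), which at w = -4 equals -77/2.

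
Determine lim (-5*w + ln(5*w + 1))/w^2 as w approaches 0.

Direct substitution gives 0/0.
Apply L'Hôpital: lim (-5 + 5/(5*w + 1))/(2*w), still 0/0.
After 2 applications of L'Hôpital's rule the quotient is (-25/(5*w + 1)^2)/(2); substituting w = 0 gives -25/2.

-25/2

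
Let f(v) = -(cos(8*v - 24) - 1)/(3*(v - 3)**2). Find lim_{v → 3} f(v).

32/3

Direct substitution gives 0/0.
Apply L'Hôpital: lim (-8*sin(8*v - 24))/(18 - 6*v), still 0/0.
After 2 applications of L'Hôpital's rule the quotient is (-64*cos(8*v - 24))/(-6); substituting v = 3 gives 32/3.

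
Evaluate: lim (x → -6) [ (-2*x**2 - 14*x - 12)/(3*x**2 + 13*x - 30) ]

-10/23

Direct substitution gives 0/0, so factor. Both numerator and denominator have (x + 6) as a factor.
After cancelling, the expression reduces to (-2*x - 2)/(3*x - 5).
Substituting x = -6 gives -10/23.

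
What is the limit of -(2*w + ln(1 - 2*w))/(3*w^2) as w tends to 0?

2/3

Direct substitution gives 0/0.
Apply L'Hôpital: lim (2 - 2/(1 - 2*w))/(-6*w), still 0/0.
After 2 applications of L'Hôpital's rule the quotient is (-4/(1 - 2*w)^2)/(-6); substituting w = 0 gives 2/3.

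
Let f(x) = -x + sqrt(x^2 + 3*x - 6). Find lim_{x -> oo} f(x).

3/2

An ∞ − ∞ form. Rationalising with the conjugate, the difference becomes (3x - 6) / (√(x^2 + 3*x - 6) + x).
For large x the denominator behaves like 2·x, so the quotient tends to 3/2 = 3/2.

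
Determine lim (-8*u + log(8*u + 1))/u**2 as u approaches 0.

-32

Direct substitution gives 0/0.
Apply L'Hôpital: lim (-8 + 8/(8*u + 1))/(2*u), still 0/0.
After 2 applications of L'Hôpital's rule the quotient is (-64/(8*u + 1)^2)/(2); substituting u = 0 gives -32.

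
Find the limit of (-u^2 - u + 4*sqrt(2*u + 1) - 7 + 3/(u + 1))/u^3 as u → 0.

Substitution gives 0/0 (the numerator vanishes to order 3).
Expand each term to order u^3: the coefficient of u^3 in 3·1/(1 + u) is -3 and in 4·√(1 + 2u) is 2.
Lower-order terms cancel with the polynomial part, so the numerator is (-1)·u^3 + o(u^3), and the limit is (-1)/(1) = -1.

-1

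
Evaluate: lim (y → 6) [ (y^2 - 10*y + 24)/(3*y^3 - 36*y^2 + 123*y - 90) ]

2/15

At y = 6 both the top and bottom vanish — a removable singularity. Factoring out (y - 6) from each leaves (y - 4)/(3*y^2 - 18*y + 15), which at y = 6 equals 2/15.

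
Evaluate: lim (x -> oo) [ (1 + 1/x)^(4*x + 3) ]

The base → 1 and the exponent → ∞: a 1^∞ form.
Take logarithms: (4x + 3)·ln(1 + 1/x). Since ln(1+u) ~ u for small u, this behaves like (4x)·(1/x) → 4.
So the limit is e^(4).

e^(4)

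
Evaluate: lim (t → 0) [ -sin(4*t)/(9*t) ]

Substitution gives 0/0.
Write it as (4/(-9))·sin(4t)/(4t); since sin(u)/u → 1, the limit is -4/9.

-4/9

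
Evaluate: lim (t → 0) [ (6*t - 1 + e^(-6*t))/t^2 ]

18

Direct substitution gives 0/0.
Apply L'Hôpital: lim (6 - 6*e^(-6*t))/(2*t), still 0/0.
After 2 applications of L'Hôpital's rule the quotient is (36*e^(-6*t))/(2); substituting t = 0 gives 18.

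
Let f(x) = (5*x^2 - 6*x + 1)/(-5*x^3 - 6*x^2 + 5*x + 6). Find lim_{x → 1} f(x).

Since x = 1 makes numerator and denominator zero, (x - 1) divides both.
Cancelling it gives (5*x - 1)/(-5*x^2 - 11*x - 6); now plug in x = 1 to get -2/11.

-2/11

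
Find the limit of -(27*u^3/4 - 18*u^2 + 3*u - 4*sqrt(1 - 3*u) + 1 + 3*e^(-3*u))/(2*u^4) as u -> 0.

Substitution gives 0/0 (the numerator vanishes to order 4).
Expand each term to order u^4: the coefficient of u^4 in 3·e^(-3u) is 81/8 and in -4·√(1 - 3u) is 405/32.
Lower-order terms cancel with the polynomial part, so the numerator is (729/32)·u^4 + o(u^4), and the limit is (729/32)/(-2) = -729/64.

-729/64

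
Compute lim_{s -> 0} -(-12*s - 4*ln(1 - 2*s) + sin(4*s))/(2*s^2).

Substitution gives 0/0 (the numerator vanishes to order 2).
Expand each term to order s^2: the coefficient of s^2 in -4·ln(1 - 2s) is 8 and in sin(4s) is 0.
Lower-order terms cancel with the polynomial part, so the numerator is (8)·s^2 + o(s^2), and the limit is (8)/(-2) = -4.

-4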